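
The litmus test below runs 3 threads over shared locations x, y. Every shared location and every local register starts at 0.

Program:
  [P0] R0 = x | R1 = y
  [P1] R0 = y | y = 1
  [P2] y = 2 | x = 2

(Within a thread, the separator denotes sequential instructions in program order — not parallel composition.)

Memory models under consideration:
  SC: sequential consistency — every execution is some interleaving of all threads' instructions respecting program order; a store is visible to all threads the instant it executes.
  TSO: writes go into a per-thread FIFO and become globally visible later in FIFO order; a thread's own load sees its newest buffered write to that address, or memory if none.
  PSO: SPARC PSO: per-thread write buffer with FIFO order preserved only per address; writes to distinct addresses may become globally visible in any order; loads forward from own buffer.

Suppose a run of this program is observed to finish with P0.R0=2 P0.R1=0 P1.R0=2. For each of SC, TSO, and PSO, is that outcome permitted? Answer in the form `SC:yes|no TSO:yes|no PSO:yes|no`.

outcome vector order: (P0.R0,P0.R1,P1.R0)
SC (10): (0,0,0); (0,0,2); (0,1,0); (0,1,2); (0,2,0); (0,2,2); (2,1,0); (2,1,2); (2,2,0); (2,2,2)
TSO (10): (0,0,0); (0,0,2); (0,1,0); (0,1,2); (0,2,0); (0,2,2); (2,1,0); (2,1,2); (2,2,0); (2,2,2)
PSO (12): (0,0,0); (0,0,2); (0,1,0); (0,1,2); (0,2,0); (0,2,2); (2,0,0); (2,0,2); (2,1,0); (2,1,2); (2,2,0); (2,2,2)
target (2,0,2) ∈ {PSO}

SC:no TSO:no PSO:yes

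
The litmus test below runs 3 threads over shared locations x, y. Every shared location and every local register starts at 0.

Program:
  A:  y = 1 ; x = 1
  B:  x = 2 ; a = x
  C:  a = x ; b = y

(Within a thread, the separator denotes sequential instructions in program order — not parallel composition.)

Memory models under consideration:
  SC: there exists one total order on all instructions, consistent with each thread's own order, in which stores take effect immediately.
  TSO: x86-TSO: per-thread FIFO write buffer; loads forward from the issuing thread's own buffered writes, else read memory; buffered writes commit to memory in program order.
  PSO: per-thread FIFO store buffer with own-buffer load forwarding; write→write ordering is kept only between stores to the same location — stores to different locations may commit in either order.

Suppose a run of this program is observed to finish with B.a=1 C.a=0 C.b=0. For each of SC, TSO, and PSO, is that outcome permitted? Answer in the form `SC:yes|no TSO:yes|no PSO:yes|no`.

outcome vector order: (B.a,C.a,C.b)
SC: 10 outcomes — {100; 101; 111; 120; 121; 200; 201; 211; 220; 221}
TSO: 10 outcomes — {100; 101; 111; 120; 121; 200; 201; 211; 220; 221}
PSO: 12 outcomes — {100; 101; 110; 111; 120; 121; 200; 201; 210; 211; 220; 221}
target 100 ∈ {SC,TSO,PSO}

SC:yes TSO:yes PSO:yes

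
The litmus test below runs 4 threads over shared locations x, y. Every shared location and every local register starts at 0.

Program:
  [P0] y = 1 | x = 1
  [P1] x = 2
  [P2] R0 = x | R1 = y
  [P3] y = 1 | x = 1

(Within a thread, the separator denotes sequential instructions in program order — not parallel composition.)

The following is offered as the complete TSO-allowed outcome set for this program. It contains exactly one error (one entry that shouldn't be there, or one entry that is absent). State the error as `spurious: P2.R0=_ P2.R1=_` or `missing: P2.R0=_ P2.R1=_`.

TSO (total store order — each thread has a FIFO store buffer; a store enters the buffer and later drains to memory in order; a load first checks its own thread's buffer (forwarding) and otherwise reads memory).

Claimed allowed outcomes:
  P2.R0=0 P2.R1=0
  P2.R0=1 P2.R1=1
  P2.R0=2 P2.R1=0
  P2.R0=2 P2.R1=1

missing: P2.R0=0 P2.R1=1

outcome vector order: (P2.R0,P2.R1)
under TSO → <0 0> <0 1> <1 1> <2 0> <2 1>
TSO∖claimed = {<0 1>}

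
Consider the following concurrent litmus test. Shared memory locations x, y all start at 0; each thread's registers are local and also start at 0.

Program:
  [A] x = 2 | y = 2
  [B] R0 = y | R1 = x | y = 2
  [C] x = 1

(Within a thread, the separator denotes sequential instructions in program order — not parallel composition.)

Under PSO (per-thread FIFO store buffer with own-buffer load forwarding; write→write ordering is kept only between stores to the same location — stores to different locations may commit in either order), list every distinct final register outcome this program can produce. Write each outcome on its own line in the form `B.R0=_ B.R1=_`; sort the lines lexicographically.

B.R0=0 B.R1=0
B.R0=0 B.R1=1
B.R0=0 B.R1=2
B.R0=2 B.R1=0
B.R0=2 B.R1=1
B.R0=2 B.R1=2

outcome vector order: (B.R0,B.R1)
|PSO outcomes| = 6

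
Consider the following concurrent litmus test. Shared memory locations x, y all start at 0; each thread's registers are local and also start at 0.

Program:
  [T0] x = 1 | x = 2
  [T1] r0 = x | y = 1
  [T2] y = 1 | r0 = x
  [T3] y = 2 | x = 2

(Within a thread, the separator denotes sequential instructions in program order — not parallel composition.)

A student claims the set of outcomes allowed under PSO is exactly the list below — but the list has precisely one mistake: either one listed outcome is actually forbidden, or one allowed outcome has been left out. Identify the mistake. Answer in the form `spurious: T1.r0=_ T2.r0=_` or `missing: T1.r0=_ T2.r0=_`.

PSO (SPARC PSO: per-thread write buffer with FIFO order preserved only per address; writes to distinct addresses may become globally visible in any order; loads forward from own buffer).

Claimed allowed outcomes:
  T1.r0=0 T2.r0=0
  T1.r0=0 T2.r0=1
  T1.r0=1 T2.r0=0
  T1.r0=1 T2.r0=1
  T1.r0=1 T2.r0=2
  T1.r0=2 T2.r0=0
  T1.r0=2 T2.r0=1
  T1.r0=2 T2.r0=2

missing: T1.r0=0 T2.r0=2

outcome vector order: (T1.r0,T2.r0)
PSO: 9 outcomes — {(0,0); (0,1); (0,2); (1,0); (1,1); (1,2); (2,0); (2,1); (2,2)}
PSO∖claimed = {(0,2)}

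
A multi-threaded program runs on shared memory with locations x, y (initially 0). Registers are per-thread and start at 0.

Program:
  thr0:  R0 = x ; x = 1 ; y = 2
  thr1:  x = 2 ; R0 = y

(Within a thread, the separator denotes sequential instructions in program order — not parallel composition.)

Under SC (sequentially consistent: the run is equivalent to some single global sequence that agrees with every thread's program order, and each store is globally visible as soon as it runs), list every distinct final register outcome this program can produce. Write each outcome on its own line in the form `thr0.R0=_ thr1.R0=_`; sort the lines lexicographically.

thr0.R0=0 thr1.R0=0
thr0.R0=0 thr1.R0=2
thr0.R0=2 thr1.R0=0
thr0.R0=2 thr1.R0=2

outcome vector order: (thr0.R0,thr1.R0)
|SC outcomes| = 4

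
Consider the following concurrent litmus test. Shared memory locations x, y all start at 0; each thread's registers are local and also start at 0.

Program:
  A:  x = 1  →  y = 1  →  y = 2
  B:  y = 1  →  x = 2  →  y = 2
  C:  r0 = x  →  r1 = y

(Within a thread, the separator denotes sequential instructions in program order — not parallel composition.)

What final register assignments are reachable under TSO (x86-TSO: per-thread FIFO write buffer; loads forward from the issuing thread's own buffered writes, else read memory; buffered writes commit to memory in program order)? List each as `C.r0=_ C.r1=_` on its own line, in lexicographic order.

C.r0=0 C.r1=0
C.r0=0 C.r1=1
C.r0=0 C.r1=2
C.r0=1 C.r1=0
C.r0=1 C.r1=1
C.r0=1 C.r1=2
C.r0=2 C.r1=1
C.r0=2 C.r1=2

outcome vector order: (C.r0,C.r1)
|TSO outcomes| = 8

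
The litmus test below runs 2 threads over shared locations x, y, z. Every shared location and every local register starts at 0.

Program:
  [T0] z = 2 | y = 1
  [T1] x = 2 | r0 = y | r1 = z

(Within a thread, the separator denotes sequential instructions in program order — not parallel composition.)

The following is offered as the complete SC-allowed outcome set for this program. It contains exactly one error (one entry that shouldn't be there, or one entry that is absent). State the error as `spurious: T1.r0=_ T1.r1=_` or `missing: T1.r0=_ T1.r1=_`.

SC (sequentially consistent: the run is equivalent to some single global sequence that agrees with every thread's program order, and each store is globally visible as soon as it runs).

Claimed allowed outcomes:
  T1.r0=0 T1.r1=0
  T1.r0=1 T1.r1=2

missing: T1.r0=0 T1.r1=2

outcome vector order: (T1.r0,T1.r1)
under SC → <0 0>, <0 2>, <1 2>
SC∖claimed = {<0 2>}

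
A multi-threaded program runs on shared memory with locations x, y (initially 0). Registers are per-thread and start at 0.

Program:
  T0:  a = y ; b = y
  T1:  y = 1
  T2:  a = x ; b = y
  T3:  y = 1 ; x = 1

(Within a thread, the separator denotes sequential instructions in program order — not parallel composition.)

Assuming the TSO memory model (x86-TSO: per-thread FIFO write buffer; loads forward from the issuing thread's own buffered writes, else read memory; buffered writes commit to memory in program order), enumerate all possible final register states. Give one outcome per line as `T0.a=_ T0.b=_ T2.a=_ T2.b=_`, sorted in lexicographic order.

outcome vector order: (T0.a,T0.b,T2.a,T2.b)
|TSO outcomes| = 9

T0.a=0 T0.b=0 T2.a=0 T2.b=0
T0.a=0 T0.b=0 T2.a=0 T2.b=1
T0.a=0 T0.b=0 T2.a=1 T2.b=1
T0.a=0 T0.b=1 T2.a=0 T2.b=0
T0.a=0 T0.b=1 T2.a=0 T2.b=1
T0.a=0 T0.b=1 T2.a=1 T2.b=1
T0.a=1 T0.b=1 T2.a=0 T2.b=0
T0.a=1 T0.b=1 T2.a=0 T2.b=1
T0.a=1 T0.b=1 T2.a=1 T2.b=1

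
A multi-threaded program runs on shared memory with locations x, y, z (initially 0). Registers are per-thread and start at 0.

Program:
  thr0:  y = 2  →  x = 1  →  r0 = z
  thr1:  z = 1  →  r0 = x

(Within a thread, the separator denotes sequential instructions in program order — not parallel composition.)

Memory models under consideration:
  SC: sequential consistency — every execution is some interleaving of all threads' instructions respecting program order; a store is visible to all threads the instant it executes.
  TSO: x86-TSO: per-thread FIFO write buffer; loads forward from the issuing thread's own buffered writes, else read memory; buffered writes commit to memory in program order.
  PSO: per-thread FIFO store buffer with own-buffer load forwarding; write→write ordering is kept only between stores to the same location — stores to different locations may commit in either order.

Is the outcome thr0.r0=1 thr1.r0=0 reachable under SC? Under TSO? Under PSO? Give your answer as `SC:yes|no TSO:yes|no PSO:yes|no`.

SC:yes TSO:yes PSO:yes

outcome vector order: (thr0.r0,thr1.r0)
SC (3): 0/1 1/0 1/1
TSO (4): 0/0 0/1 1/0 1/1
PSO (4): 0/0 0/1 1/0 1/1
target 1/0 ∈ {SC,TSO,PSO}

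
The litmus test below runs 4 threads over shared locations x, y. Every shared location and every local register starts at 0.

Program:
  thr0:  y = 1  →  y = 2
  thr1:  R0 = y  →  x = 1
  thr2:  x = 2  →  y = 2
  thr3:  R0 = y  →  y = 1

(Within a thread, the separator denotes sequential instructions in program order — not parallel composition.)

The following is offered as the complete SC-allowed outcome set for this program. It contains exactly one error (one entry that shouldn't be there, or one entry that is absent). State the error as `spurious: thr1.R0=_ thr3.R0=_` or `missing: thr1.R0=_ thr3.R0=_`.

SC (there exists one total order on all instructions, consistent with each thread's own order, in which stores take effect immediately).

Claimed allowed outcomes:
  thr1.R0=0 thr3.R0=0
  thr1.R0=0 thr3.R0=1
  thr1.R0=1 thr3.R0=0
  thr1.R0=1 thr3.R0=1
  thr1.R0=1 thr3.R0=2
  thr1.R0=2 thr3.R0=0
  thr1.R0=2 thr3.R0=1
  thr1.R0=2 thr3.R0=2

outcome vector order: (thr1.R0,thr3.R0)
[SC] allowed = {<0 0>; <0 1>; <0 2>; <1 0>; <1 1>; <1 2>; <2 0>; <2 1>; <2 2>}
SC∖claimed = {<0 2>}

missing: thr1.R0=0 thr3.R0=2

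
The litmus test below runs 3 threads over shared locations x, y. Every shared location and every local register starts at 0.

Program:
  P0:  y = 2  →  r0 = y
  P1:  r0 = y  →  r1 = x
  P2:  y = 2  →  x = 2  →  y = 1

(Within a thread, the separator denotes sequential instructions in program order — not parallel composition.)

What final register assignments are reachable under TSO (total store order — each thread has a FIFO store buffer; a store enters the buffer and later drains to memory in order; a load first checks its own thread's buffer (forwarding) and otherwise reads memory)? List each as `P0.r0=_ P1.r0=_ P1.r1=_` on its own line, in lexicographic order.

outcome vector order: (P0.r0,P1.r0,P1.r1)
|TSO outcomes| = 10

P0.r0=1 P1.r0=0 P1.r1=0
P0.r0=1 P1.r0=0 P1.r1=2
P0.r0=1 P1.r0=1 P1.r1=2
P0.r0=1 P1.r0=2 P1.r1=0
P0.r0=1 P1.r0=2 P1.r1=2
P0.r0=2 P1.r0=0 P1.r1=0
P0.r0=2 P1.r0=0 P1.r1=2
P0.r0=2 P1.r0=1 P1.r1=2
P0.r0=2 P1.r0=2 P1.r1=0
P0.r0=2 P1.r0=2 P1.r1=2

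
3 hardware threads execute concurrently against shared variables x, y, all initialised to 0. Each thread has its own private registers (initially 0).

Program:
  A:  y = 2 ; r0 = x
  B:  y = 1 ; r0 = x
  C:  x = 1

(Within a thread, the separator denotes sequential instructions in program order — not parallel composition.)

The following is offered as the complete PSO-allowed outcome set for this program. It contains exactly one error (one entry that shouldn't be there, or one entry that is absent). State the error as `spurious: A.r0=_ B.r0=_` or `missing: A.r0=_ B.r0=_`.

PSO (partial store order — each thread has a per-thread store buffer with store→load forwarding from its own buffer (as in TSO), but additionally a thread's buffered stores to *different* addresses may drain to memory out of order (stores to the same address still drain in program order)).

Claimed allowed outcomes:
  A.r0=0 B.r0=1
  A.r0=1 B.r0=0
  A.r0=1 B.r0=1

missing: A.r0=0 B.r0=0

outcome vector order: (A.r0,B.r0)
PSO: 4 outcomes — {0/0; 0/1; 1/0; 1/1}
PSO∖claimed = {0/0}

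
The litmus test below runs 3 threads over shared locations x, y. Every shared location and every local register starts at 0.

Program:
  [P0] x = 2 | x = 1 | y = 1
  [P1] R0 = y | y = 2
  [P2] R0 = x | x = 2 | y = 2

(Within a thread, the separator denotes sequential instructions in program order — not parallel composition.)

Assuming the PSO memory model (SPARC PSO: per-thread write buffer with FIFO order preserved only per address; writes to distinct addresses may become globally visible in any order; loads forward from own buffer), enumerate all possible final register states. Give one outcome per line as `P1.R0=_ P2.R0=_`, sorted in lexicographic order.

P1.R0=0 P2.R0=0
P1.R0=0 P2.R0=1
P1.R0=0 P2.R0=2
P1.R0=1 P2.R0=0
P1.R0=1 P2.R0=1
P1.R0=1 P2.R0=2
P1.R0=2 P2.R0=0
P1.R0=2 P2.R0=1
P1.R0=2 P2.R0=2

outcome vector order: (P1.R0,P2.R0)
|PSO outcomes| = 9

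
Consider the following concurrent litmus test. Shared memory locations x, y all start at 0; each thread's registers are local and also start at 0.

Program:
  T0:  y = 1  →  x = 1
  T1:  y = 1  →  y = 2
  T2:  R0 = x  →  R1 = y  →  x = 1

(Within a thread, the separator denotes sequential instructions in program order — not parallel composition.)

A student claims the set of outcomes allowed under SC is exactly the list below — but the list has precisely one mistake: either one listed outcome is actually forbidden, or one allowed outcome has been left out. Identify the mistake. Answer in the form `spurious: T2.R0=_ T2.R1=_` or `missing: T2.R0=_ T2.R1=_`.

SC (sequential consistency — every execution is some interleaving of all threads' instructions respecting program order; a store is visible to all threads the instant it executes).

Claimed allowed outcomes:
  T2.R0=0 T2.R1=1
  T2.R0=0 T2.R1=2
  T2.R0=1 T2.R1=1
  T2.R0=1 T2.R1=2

outcome vector order: (T2.R0,T2.R1)
[SC] allowed = {0/0; 0/1; 0/2; 1/1; 1/2}
SC∖claimed = {0/0}

missing: T2.R0=0 T2.R1=0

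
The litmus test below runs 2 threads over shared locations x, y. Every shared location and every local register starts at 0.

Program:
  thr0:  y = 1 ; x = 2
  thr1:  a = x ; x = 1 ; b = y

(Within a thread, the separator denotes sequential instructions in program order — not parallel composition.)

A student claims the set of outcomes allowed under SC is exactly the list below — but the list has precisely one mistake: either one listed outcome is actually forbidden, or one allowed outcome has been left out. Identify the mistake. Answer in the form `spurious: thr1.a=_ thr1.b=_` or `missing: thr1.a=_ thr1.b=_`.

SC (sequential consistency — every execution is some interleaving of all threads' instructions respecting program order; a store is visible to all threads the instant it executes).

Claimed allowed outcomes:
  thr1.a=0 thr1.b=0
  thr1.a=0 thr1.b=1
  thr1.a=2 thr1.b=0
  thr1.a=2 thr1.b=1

outcome vector order: (thr1.a,thr1.b)
SC (3): <0 0>; <0 1>; <2 1>
claimed∖SC = {<2 0>}

spurious: thr1.a=2 thr1.b=0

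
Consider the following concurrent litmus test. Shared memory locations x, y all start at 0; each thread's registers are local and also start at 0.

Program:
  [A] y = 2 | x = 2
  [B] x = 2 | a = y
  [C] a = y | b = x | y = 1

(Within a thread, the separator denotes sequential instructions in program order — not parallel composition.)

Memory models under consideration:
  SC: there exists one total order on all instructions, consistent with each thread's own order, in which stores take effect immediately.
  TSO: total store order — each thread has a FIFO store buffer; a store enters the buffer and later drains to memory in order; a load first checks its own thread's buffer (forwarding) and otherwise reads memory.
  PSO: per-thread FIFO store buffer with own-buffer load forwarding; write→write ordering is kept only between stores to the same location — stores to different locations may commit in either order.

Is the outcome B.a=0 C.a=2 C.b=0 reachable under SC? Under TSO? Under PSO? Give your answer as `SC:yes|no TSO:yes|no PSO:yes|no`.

outcome vector order: (B.a,C.a,C.b)
SC (11): (0,0,0); (0,0,2); (0,2,2); (1,0,0); (1,0,2); (1,2,0); (1,2,2); (2,0,0); (2,0,2); (2,2,0); (2,2,2)
TSO (12): (0,0,0); (0,0,2); (0,2,0); (0,2,2); (1,0,0); (1,0,2); (1,2,0); (1,2,2); (2,0,0); (2,0,2); (2,2,0); (2,2,2)
PSO (12): (0,0,0); (0,0,2); (0,2,0); (0,2,2); (1,0,0); (1,0,2); (1,2,0); (1,2,2); (2,0,0); (2,0,2); (2,2,0); (2,2,2)
target (0,2,0) ∈ {TSO,PSO}

SC:no TSO:yes PSO:yes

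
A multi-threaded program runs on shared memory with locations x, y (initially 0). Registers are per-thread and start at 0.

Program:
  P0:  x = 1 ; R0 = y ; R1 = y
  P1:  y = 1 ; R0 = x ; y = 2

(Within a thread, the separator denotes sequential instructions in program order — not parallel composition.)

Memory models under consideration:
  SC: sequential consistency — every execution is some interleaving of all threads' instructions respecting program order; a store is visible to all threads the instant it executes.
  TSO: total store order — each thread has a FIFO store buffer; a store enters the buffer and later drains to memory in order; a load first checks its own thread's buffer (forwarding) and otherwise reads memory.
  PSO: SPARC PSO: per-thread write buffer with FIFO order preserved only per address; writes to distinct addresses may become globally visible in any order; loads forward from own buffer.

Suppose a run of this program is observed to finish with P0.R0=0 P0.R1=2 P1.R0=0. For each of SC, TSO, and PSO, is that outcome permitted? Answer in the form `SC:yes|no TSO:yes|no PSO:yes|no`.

outcome vector order: (P0.R0,P0.R1,P1.R0)
[SC] allowed = {<0 0 1>, <0 1 1>, <0 2 1>, <1 1 0>, <1 1 1>, <1 2 0>, <1 2 1>, <2 2 0>, <2 2 1>}
[TSO] allowed = {<0 0 0>, <0 0 1>, <0 1 0>, <0 1 1>, <0 2 0>, <0 2 1>, <1 1 0>, <1 1 1>, <1 2 0>, <1 2 1>, <2 2 0>, <2 2 1>}
[PSO] allowed = {<0 0 0>, <0 0 1>, <0 1 0>, <0 1 1>, <0 2 0>, <0 2 1>, <1 1 0>, <1 1 1>, <1 2 0>, <1 2 1>, <2 2 0>, <2 2 1>}
target <0 2 0> ∈ {TSO,PSO}

SC:no TSO:yes PSO:yes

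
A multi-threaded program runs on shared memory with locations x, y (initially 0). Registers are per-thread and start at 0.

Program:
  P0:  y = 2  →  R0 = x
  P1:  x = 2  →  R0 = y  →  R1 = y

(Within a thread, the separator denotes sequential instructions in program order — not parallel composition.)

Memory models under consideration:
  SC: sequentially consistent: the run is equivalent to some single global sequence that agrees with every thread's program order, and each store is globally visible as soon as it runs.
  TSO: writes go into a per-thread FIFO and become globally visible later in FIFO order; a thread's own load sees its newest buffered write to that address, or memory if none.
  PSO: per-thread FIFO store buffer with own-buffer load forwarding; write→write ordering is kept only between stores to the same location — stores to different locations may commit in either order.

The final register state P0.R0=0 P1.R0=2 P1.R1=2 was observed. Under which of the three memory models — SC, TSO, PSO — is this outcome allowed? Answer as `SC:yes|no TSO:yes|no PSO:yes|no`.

SC:yes TSO:yes PSO:yes

outcome vector order: (P0.R0,P1.R0,P1.R1)
under SC → 022 200 202 222
under TSO → 000 002 022 200 202 222
under PSO → 000 002 022 200 202 222
target 022 ∈ {SC,TSO,PSO}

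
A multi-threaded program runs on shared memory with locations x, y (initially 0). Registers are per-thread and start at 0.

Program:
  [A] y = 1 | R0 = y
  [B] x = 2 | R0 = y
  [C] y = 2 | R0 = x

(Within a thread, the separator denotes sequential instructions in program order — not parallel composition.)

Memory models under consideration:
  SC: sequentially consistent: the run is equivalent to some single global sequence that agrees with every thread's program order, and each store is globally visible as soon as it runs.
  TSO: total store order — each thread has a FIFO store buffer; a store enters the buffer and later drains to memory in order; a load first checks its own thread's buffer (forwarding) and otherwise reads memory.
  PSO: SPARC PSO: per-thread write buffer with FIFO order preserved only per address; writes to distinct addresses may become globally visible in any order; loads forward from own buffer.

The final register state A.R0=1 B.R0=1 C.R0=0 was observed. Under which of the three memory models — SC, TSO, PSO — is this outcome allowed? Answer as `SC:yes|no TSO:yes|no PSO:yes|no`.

SC:yes TSO:yes PSO:yes

outcome vector order: (A.R0,B.R0,C.R0)
[SC] allowed = {1/0/2 1/1/0 1/1/2 1/2/0 1/2/2 2/0/2 2/1/2 2/2/0 2/2/2}
[TSO] allowed = {1/0/0 1/0/2 1/1/0 1/1/2 1/2/0 1/2/2 2/0/0 2/0/2 2/1/0 2/1/2 2/2/0 2/2/2}
[PSO] allowed = {1/0/0 1/0/2 1/1/0 1/1/2 1/2/0 1/2/2 2/0/0 2/0/2 2/1/0 2/1/2 2/2/0 2/2/2}
target 1/1/0 ∈ {SC,TSO,PSO}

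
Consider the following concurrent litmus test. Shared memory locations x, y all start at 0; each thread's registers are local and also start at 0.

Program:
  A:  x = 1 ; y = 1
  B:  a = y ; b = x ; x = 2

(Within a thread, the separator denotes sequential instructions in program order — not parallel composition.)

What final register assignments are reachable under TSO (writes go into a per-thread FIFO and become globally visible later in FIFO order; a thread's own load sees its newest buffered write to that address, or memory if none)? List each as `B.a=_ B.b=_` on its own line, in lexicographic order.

outcome vector order: (B.a,B.b)
|TSO outcomes| = 3

B.a=0 B.b=0
B.a=0 B.b=1
B.a=1 B.b=1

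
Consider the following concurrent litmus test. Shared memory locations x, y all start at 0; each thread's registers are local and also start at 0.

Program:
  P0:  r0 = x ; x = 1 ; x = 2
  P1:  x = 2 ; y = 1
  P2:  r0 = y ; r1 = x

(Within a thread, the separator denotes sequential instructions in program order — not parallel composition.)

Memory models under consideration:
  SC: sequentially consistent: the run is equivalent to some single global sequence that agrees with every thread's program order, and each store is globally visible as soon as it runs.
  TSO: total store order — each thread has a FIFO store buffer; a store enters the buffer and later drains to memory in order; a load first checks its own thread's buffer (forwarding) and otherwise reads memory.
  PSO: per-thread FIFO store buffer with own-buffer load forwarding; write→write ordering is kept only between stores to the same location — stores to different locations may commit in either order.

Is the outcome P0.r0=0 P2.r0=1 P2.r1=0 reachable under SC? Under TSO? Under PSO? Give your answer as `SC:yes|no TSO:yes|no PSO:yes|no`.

SC:no TSO:no PSO:yes

outcome vector order: (P0.r0,P2.r0,P2.r1)
under SC → 000 001 002 011 012 200 201 202 211 212
under TSO → 000 001 002 011 012 200 201 202 211 212
under PSO → 000 001 002 010 011 012 200 201 202 210 211 212
target 010 ∈ {PSO}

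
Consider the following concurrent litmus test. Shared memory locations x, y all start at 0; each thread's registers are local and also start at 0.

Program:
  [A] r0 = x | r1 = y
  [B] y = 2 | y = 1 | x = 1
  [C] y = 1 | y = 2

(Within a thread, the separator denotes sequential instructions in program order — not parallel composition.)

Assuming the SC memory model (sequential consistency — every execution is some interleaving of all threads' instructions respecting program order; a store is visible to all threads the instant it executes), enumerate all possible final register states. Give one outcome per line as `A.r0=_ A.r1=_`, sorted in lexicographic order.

A.r0=0 A.r1=0
A.r0=0 A.r1=1
A.r0=0 A.r1=2
A.r0=1 A.r1=1
A.r0=1 A.r1=2

outcome vector order: (A.r0,A.r1)
|SC outcomes| = 5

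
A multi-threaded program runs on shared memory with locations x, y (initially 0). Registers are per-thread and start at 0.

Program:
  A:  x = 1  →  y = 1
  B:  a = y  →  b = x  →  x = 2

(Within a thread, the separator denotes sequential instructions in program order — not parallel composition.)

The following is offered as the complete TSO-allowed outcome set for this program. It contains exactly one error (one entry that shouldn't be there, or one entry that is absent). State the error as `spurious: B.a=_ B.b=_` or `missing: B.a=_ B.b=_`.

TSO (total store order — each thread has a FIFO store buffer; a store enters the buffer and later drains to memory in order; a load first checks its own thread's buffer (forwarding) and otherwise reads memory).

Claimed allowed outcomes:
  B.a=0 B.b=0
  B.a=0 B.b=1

outcome vector order: (B.a,B.b)
TSO (3): <0 0> <0 1> <1 1>
TSO∖claimed = {<1 1>}

missing: B.a=1 B.b=1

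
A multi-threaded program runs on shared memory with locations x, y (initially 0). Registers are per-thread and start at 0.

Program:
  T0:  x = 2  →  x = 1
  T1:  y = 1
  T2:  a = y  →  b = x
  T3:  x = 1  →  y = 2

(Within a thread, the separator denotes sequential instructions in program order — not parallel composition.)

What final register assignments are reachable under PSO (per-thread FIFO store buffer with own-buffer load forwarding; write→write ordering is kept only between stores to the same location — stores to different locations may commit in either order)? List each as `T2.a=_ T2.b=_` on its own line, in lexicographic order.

T2.a=0 T2.b=0
T2.a=0 T2.b=1
T2.a=0 T2.b=2
T2.a=1 T2.b=0
T2.a=1 T2.b=1
T2.a=1 T2.b=2
T2.a=2 T2.b=0
T2.a=2 T2.b=1
T2.a=2 T2.b=2

outcome vector order: (T2.a,T2.b)
|PSO outcomes| = 9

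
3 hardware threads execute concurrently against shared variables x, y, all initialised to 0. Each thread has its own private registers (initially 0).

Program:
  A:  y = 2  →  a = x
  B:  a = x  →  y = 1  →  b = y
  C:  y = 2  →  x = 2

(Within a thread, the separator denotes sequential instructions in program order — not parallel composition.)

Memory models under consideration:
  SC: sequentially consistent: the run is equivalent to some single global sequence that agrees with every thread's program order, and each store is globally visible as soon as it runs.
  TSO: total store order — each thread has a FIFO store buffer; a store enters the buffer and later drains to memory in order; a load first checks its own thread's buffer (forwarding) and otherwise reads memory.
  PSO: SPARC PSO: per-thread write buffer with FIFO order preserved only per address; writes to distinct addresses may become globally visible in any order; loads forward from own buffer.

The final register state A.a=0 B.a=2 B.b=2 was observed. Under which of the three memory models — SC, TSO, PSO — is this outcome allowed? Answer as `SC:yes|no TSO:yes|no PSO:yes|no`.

outcome vector order: (A.a,B.a,B.b)
[SC] allowed = {<0 0 1> <0 0 2> <0 2 1> <2 0 1> <2 0 2> <2 2 1> <2 2 2>}
[TSO] allowed = {<0 0 1> <0 0 2> <0 2 1> <0 2 2> <2 0 1> <2 0 2> <2 2 1> <2 2 2>}
[PSO] allowed = {<0 0 1> <0 0 2> <0 2 1> <0 2 2> <2 0 1> <2 0 2> <2 2 1> <2 2 2>}
target <0 2 2> ∈ {TSO,PSO}

SC:no TSO:yes PSO:yes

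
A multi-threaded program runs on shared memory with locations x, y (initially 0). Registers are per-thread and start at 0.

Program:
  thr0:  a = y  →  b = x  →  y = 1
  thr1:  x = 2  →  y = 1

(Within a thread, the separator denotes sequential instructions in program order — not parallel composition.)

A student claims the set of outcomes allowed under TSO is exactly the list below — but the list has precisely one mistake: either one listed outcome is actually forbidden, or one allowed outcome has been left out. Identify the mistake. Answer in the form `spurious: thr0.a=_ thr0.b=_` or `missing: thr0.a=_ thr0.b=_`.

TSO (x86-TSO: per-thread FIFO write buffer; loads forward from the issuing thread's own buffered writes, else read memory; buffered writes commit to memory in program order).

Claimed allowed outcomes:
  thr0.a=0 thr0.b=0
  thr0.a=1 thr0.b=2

missing: thr0.a=0 thr0.b=2

outcome vector order: (thr0.a,thr0.b)
TSO: 3 outcomes — {00 02 12}
TSO∖claimed = {02}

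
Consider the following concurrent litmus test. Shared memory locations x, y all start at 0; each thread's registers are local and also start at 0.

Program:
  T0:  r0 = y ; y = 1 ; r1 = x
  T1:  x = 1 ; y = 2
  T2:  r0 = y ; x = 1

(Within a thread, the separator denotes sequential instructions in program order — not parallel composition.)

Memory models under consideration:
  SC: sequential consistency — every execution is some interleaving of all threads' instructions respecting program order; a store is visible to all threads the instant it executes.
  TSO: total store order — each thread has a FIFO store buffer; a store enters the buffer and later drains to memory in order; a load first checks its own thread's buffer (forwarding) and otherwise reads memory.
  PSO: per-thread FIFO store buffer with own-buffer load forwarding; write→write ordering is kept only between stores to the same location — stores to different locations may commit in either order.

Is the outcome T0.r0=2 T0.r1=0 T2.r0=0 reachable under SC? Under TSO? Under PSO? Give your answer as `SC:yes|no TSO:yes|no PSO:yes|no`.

outcome vector order: (T0.r0,T0.r1,T2.r0)
SC: 9 outcomes — {000 001 002 010 011 012 210 211 212}
TSO: 9 outcomes — {000 001 002 010 011 012 210 211 212}
PSO: 12 outcomes — {000 001 002 010 011 012 200 201 202 210 211 212}
target 200 ∈ {PSO}

SC:no TSO:no PSO:yes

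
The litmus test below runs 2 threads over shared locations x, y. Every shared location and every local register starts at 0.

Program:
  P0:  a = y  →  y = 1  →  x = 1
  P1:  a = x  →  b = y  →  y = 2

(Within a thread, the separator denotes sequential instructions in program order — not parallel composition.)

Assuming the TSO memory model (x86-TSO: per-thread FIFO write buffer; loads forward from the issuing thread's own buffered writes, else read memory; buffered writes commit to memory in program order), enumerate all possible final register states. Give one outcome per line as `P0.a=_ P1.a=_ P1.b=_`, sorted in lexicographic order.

P0.a=0 P1.a=0 P1.b=0
P0.a=0 P1.a=0 P1.b=1
P0.a=0 P1.a=1 P1.b=1
P0.a=2 P1.a=0 P1.b=0

outcome vector order: (P0.a,P1.a,P1.b)
|TSO outcomes| = 4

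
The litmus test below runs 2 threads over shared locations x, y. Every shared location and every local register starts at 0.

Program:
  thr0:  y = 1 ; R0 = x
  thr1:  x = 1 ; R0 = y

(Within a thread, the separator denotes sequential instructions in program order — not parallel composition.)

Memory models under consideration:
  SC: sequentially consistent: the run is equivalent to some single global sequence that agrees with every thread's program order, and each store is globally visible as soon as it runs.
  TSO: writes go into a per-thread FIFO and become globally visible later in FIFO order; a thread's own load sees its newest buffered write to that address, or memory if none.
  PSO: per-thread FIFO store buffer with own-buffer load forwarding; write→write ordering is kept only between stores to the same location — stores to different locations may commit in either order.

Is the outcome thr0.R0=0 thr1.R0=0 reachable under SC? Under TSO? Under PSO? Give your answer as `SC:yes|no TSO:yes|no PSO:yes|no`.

SC:no TSO:yes PSO:yes

outcome vector order: (thr0.R0,thr1.R0)
SC: 3 outcomes — {(0,1) (1,0) (1,1)}
TSO: 4 outcomes — {(0,0) (0,1) (1,0) (1,1)}
PSO: 4 outcomes — {(0,0) (0,1) (1,0) (1,1)}
target (0,0) ∈ {TSO,PSO}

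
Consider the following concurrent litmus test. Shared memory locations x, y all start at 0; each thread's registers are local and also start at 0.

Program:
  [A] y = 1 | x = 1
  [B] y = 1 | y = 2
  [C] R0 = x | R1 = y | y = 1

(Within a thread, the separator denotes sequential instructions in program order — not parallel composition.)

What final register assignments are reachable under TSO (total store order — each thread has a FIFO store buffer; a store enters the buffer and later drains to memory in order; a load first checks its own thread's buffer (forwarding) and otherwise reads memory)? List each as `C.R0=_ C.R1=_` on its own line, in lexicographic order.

C.R0=0 C.R1=0
C.R0=0 C.R1=1
C.R0=0 C.R1=2
C.R0=1 C.R1=1
C.R0=1 C.R1=2

outcome vector order: (C.R0,C.R1)
|TSO outcomes| = 5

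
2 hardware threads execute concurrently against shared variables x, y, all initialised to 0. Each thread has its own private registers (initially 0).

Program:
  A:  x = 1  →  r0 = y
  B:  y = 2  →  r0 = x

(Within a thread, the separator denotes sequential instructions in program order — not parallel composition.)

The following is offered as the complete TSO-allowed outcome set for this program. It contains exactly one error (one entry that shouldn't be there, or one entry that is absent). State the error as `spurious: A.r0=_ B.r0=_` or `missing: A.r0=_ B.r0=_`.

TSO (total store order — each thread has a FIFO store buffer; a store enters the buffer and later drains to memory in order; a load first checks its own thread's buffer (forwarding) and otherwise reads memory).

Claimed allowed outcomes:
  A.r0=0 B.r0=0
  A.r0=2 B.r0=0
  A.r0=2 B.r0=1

outcome vector order: (A.r0,B.r0)
[TSO] allowed = {<0 0>, <0 1>, <2 0>, <2 1>}
TSO∖claimed = {<0 1>}

missing: A.r0=0 B.r0=1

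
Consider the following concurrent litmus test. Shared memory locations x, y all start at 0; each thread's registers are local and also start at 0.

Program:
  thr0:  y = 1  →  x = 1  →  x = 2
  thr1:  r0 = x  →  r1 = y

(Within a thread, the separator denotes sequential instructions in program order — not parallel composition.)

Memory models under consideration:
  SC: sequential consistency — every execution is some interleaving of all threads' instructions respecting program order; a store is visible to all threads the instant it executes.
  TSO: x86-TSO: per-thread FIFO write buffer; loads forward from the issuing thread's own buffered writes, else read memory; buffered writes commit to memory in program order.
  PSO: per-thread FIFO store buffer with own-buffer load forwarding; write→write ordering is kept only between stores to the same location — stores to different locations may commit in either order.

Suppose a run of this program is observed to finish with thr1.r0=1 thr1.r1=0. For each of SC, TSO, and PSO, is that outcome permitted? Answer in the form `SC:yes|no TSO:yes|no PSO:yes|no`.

outcome vector order: (thr1.r0,thr1.r1)
SC: 4 outcomes — {<0 0>, <0 1>, <1 1>, <2 1>}
TSO: 4 outcomes — {<0 0>, <0 1>, <1 1>, <2 1>}
PSO: 6 outcomes — {<0 0>, <0 1>, <1 0>, <1 1>, <2 0>, <2 1>}
target <1 0> ∈ {PSO}

SC:no TSO:no PSO:yes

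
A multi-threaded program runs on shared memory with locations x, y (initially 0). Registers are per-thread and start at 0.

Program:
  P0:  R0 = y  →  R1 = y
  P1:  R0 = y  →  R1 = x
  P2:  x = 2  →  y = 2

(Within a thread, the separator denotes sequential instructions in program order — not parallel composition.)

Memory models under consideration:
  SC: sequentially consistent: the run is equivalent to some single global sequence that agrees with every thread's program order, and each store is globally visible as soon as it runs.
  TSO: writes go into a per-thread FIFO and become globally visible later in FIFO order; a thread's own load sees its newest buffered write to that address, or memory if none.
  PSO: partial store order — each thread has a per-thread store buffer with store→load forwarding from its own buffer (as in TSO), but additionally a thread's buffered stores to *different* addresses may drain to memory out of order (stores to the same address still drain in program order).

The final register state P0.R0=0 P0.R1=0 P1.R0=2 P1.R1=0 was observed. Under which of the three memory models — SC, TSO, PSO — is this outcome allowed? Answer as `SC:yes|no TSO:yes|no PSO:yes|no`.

SC:no TSO:no PSO:yes

outcome vector order: (P0.R0,P0.R1,P1.R0,P1.R1)
[SC] allowed = {<0 0 0 0> <0 0 0 2> <0 0 2 2> <0 2 0 0> <0 2 0 2> <0 2 2 2> <2 2 0 0> <2 2 0 2> <2 2 2 2>}
[TSO] allowed = {<0 0 0 0> <0 0 0 2> <0 0 2 2> <0 2 0 0> <0 2 0 2> <0 2 2 2> <2 2 0 0> <2 2 0 2> <2 2 2 2>}
[PSO] allowed = {<0 0 0 0> <0 0 0 2> <0 0 2 0> <0 0 2 2> <0 2 0 0> <0 2 0 2> <0 2 2 0> <0 2 2 2> <2 2 0 0> <2 2 0 2> <2 2 2 0> <2 2 2 2>}
target <0 0 2 0> ∈ {PSO}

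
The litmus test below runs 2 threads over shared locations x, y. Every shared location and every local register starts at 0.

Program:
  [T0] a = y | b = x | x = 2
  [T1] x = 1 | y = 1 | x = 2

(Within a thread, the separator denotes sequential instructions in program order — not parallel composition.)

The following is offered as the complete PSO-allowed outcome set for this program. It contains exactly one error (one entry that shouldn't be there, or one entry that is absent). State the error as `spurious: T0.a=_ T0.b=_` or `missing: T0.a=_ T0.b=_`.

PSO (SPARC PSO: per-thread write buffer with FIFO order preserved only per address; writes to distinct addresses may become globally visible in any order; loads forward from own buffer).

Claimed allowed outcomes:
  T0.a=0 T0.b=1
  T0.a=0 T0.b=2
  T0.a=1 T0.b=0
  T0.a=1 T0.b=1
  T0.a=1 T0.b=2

missing: T0.a=0 T0.b=0

outcome vector order: (T0.a,T0.b)
PSO: 6 outcomes — {00 01 02 10 11 12}
PSO∖claimed = {00}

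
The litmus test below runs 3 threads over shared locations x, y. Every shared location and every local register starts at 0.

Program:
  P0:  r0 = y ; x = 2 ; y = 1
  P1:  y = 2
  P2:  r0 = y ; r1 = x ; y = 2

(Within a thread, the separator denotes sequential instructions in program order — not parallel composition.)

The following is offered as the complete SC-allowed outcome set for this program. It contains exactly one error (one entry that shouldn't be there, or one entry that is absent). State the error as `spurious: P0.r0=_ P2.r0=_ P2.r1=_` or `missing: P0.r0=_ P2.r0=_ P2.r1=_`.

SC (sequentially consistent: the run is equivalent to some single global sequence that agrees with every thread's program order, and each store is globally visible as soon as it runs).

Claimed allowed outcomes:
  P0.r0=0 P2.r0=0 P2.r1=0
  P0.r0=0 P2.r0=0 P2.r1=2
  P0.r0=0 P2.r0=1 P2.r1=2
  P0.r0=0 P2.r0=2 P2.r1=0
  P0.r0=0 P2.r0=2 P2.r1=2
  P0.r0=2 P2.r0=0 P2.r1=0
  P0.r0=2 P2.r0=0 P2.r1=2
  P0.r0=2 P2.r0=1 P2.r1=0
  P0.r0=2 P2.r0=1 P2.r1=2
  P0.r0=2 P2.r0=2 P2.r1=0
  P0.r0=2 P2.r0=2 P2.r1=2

spurious: P0.r0=2 P2.r0=1 P2.r1=0

outcome vector order: (P0.r0,P2.r0,P2.r1)
SC: 10 outcomes — {000; 002; 012; 020; 022; 200; 202; 212; 220; 222}
claimed∖SC = {210}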